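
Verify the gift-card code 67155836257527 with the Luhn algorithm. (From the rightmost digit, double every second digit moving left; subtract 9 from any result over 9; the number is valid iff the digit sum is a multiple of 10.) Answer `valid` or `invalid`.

From the right, keep odd positions and double even positions (subtract 9 from any doubled value over 9):
  doubled (positions 2,4,...): 4 5 4 6 1 2 3 → sum 25
  kept (positions 1,3,...): 7 5 5 6 8 5 7 → sum 43
Total = 68.
68 mod 10 = 8, so the number is invalid.

invalid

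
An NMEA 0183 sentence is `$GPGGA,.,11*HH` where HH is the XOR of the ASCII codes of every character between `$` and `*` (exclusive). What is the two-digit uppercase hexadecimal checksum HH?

XOR the ASCII codes of the payload characters:
  'G' = 0x47 → acc = 0x47
  'P' = 0x50 → acc = 0x17
  'G' = 0x47 → acc = 0x50
  'G' = 0x47 → acc = 0x17
  'A' = 0x41 → acc = 0x56
  ',' = 0x2C → acc = 0x7A
  '.' = 0x2E → acc = 0x54
  ',' = 0x2C → acc = 0x78
  '1' = 0x31 → acc = 0x49
  '1' = 0x31 → acc = 0x78
Checksum = 0x78.

78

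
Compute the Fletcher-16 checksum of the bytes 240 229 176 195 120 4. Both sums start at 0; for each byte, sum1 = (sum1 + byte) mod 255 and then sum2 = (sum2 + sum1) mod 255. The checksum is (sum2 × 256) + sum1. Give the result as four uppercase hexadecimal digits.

Running sums (mod 255):
  after byte 0 (240): sum1=240, sum2=240
  after byte 1 (229): sum1=214, sum2=199
  after byte 2 (176): sum1=135, sum2=79
  after byte 3 (195): sum1=75, sum2=154
  after byte 4 (120): sum1=195, sum2=94
  after byte 5 (4): sum1=199, sum2=38
Checksum = sum2·256 + sum1 = 38·256 + 199 = 9927 = 0x26C7.

26C7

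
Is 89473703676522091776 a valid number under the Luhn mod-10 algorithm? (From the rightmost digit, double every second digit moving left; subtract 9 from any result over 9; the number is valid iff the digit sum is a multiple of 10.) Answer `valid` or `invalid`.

From the right, keep odd positions and double even positions (subtract 9 from any doubled value over 9):
  doubled (positions 2,4,...): 5 2 0 4 3 3 0 6 8 7 → sum 38
  kept (positions 1,3,...): 6 7 9 2 5 7 3 7 7 9 → sum 62
Total = 100.
100 mod 10 = 0, so the number is valid.

valid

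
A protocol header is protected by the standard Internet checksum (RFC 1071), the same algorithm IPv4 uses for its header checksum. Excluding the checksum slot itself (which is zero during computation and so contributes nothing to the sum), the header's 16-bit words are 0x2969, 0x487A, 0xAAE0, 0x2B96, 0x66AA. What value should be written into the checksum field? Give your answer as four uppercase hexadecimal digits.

50FB

One's-complement addition (fold any carry out of bit 15 back into bit 0):
  0x2969 + 0x487A = 0x071E3
  0x71E3 + 0xAAE0 = 0x11CC3 → wrap carry → 0x1CC4
  0x1CC4 + 0x2B96 = 0x0485A
  0x485A + 0x66AA = 0x0AF04
One's-complement sum = 0xAF04.
Checksum = ~0xAF04 & 0xFFFF = 0x50FB.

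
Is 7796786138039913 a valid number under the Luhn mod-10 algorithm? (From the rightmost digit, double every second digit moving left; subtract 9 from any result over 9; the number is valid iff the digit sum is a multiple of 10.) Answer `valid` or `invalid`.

invalid

From the right, keep odd positions and double even positions (subtract 9 from any doubled value over 9):
  doubled (positions 2,4,...): 2 9 0 6 3 5 9 5 → sum 39
  kept (positions 1,3,...): 3 9 3 8 1 8 6 7 → sum 45
Total = 84.
84 mod 10 = 4, so the number is invalid.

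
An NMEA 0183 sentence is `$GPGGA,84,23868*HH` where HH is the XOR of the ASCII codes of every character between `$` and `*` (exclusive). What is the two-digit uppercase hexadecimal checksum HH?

6D

XOR the ASCII codes of the payload characters:
  'G' = 0x47 → acc = 0x47
  'P' = 0x50 → acc = 0x17
  'G' = 0x47 → acc = 0x50
  'G' = 0x47 → acc = 0x17
  'A' = 0x41 → acc = 0x56
  ',' = 0x2C → acc = 0x7A
  '8' = 0x38 → acc = 0x42
  '4' = 0x34 → acc = 0x76
  ',' = 0x2C → acc = 0x5A
  '2' = 0x32 → acc = 0x68
  '3' = 0x33 → acc = 0x5B
  '8' = 0x38 → acc = 0x63
  '6' = 0x36 → acc = 0x55
  '8' = 0x38 → acc = 0x6D
Checksum = 0x6D.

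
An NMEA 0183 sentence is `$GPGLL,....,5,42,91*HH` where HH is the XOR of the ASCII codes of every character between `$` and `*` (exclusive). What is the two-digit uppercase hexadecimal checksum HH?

6B

XOR the ASCII codes of the payload characters:
  'G' = 0x47 → acc = 0x47
  'P' = 0x50 → acc = 0x17
  'G' = 0x47 → acc = 0x50
  'L' = 0x4C → acc = 0x1C
  'L' = 0x4C → acc = 0x50
  ',' = 0x2C → acc = 0x7C
  '.' = 0x2E → acc = 0x52
  '.' = 0x2E → acc = 0x7C
  '.' = 0x2E → acc = 0x52
  '.' = 0x2E → acc = 0x7C
  ',' = 0x2C → acc = 0x50
  '5' = 0x35 → acc = 0x65
  ',' = 0x2C → acc = 0x49
  '4' = 0x34 → acc = 0x7D
  '2' = 0x32 → acc = 0x4F
  ',' = 0x2C → acc = 0x63
  '9' = 0x39 → acc = 0x5A
  '1' = 0x31 → acc = 0x6B
Checksum = 0x6B.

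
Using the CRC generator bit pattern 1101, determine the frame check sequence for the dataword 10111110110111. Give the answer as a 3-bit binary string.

000

Append 3 zeros: 10111110110111000. Divide by 1101 (XOR where the leading bit is 1):
  pos 0: 1011 XOR 1101 = 0110
  pos 1: 1101 XOR 1101 = 0000
  pos 5: 1101 XOR 1101 = 0000
  pos 9: 1011 XOR 1101 = 0110
  pos 10: 1101 XOR 1101 = 0000
Remainder (last 3 bits) = 000. This is the CRC / FCS.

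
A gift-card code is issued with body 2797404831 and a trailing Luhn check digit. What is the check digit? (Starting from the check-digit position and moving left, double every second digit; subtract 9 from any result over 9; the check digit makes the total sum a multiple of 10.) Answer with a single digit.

9

Partial digits right→left: 1 3 8 4 0 4 7 9 7 2
Double every second digit counting from the check-digit position (so the 1st, 3rd, 5th, ... of the partial from the right).
  doubled (with −9 where >9): 2 7 0 5 5 → sum 19
  kept as-is: 3 4 4 9 2 → sum 22
Total = 19 + 22 = 41.
Check digit = (10 − (41 mod 10)) mod 10 = 9.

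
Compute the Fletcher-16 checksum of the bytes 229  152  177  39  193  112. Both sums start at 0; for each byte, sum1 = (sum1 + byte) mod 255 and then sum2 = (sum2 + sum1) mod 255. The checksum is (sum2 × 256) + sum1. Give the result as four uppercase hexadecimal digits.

8E89

Running sums (mod 255):
  after byte 0 (229): sum1=229, sum2=229
  after byte 1 (152): sum1=126, sum2=100
  after byte 2 (177): sum1=48, sum2=148
  after byte 3 (39): sum1=87, sum2=235
  after byte 4 (193): sum1=25, sum2=5
  after byte 5 (112): sum1=137, sum2=142
Checksum = sum2·256 + sum1 = 142·256 + 137 = 36489 = 0x8E89.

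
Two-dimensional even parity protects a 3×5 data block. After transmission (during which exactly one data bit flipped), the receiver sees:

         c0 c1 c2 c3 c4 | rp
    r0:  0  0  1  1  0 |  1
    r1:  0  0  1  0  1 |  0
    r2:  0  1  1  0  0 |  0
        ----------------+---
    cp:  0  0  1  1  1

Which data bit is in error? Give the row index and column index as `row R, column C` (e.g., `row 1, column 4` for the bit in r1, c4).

Recompute each row's even parity and compare to rp:
  r0: data parity 0, sent rp 1 → mismatch
  r1: data parity 0, sent rp 0 → ok
  r2: data parity 0, sent rp 0 → ok
Recompute each column's even parity and compare to cp:
  c0: data parity 0, sent cp 0 → ok
  c1: data parity 1, sent cp 0 → mismatch
  c2: data parity 1, sent cp 1 → ok
  c3: data parity 1, sent cp 1 → ok
  c4: data parity 1, sent cp 1 → ok
Exactly one row (r0) and one column (c1) fail → the flipped bit is at their intersection.

row 0, column 1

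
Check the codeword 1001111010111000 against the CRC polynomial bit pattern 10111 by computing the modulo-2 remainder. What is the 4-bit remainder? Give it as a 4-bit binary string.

Modulo-2 division of 1001111010111000 by 10111:
  pos 0: 10011 XOR 10111 = 00100
  pos 2: 10011 XOR 10111 = 00100
  pos 4: 10001 XOR 10111 = 00110
  pos 6: 11001 XOR 10111 = 01110
  pos 7: 11101 XOR 10111 = 01010
  pos 8: 10101 XOR 10111 = 00010
  pos 11: 10000 XOR 10111 = 00111
Remainder = 0111 (nonzero — an error is detected).

0111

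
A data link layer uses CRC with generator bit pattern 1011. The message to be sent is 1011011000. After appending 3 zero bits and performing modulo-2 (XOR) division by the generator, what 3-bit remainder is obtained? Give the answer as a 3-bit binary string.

Append 3 zeros: 1011011000000. Divide by 1011 (XOR where the leading bit is 1):
  pos 0: 1011 XOR 1011 = 0000
  pos 5: 1100 XOR 1011 = 0111
  pos 6: 1110 XOR 1011 = 0101
  pos 7: 1010 XOR 1011 = 0001
Remainder (last 3 bits) = 100. This is the CRC / FCS.

100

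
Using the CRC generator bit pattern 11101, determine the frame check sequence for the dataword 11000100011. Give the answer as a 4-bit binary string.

0001

Append 4 zeros: 110001000110000. Divide by 11101 (XOR where the leading bit is 1):
  pos 0: 11000 XOR 11101 = 00101
  pos 2: 10110 XOR 11101 = 01011
  pos 3: 10110 XOR 11101 = 01011
  pos 4: 10110 XOR 11101 = 01011
  pos 5: 10111 XOR 11101 = 01010
  pos 6: 10101 XOR 11101 = 01000
  pos 7: 10000 XOR 11101 = 01101
  pos 8: 11010 XOR 11101 = 00111
  pos 10: 11100 XOR 11101 = 00001
Remainder (last 4 bits) = 0001. This is the CRC / FCS.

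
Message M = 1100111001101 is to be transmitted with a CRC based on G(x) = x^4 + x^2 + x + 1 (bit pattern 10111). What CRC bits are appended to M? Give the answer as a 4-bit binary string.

Append 4 zeros: 11001110011010000. Divide by 10111 (XOR where the leading bit is 1):
  pos 0: 11001 XOR 10111 = 01110
  pos 1: 11101 XOR 10111 = 01010
  pos 2: 10101 XOR 10111 = 00010
  pos 5: 10001 XOR 10111 = 00110
  pos 7: 11010 XOR 10111 = 01101
  pos 8: 11011 XOR 10111 = 01100
  pos 9: 11000 XOR 10111 = 01111
  pos 10: 11110 XOR 10111 = 01001
  pos 11: 10010 XOR 10111 = 00101
Remainder (last 4 bits) = 1010. This is the CRC / FCS.

1010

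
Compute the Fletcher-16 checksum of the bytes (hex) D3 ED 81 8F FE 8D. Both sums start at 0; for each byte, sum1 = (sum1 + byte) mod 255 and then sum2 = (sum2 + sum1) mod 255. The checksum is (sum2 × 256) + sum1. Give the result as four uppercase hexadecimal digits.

DC5F

Running sums (mod 255):
  after byte 0 (D3): sum1=211, sum2=211
  after byte 1 (ED): sum1=193, sum2=149
  after byte 2 (81): sum1=67, sum2=216
  after byte 3 (8F): sum1=210, sum2=171
  after byte 4 (FE): sum1=209, sum2=125
  after byte 5 (8D): sum1=95, sum2=220
Checksum = sum2·256 + sum1 = 220·256 + 95 = 56415 = 0xDC5F.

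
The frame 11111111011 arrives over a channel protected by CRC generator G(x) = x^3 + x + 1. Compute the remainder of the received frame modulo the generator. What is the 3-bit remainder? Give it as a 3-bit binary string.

000

Modulo-2 division of 11111111011 by 1011:
  pos 0: 1111 XOR 1011 = 0100
  pos 1: 1001 XOR 1011 = 0010
  pos 3: 1011 XOR 1011 = 0000
  pos 7: 1011 XOR 1011 = 0000
Remainder = 000 (zero — the frame passes the CRC check).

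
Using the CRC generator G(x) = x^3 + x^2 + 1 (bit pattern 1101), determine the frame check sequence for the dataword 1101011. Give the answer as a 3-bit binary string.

010

Append 3 zeros: 1101011000. Divide by 1101 (XOR where the leading bit is 1):
  pos 0: 1101 XOR 1101 = 0000
  pos 5: 1100 XOR 1101 = 0001
Remainder (last 3 bits) = 010. This is the CRC / FCS.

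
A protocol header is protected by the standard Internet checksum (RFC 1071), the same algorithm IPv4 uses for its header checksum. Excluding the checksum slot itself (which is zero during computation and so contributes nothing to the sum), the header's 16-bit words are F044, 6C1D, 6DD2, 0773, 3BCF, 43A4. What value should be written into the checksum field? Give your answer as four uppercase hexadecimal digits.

AEE4

One's-complement addition (fold any carry out of bit 15 back into bit 0):
  0xF044 + 0x6C1D = 0x15C61 → wrap carry → 0x5C62
  0x5C62 + 0x6DD2 = 0x0CA34
  0xCA34 + 0x0773 = 0x0D1A7
  0xD1A7 + 0x3BCF = 0x10D76 → wrap carry → 0x0D77
  0x0D77 + 0x43A4 = 0x0511B
One's-complement sum = 0x511B.
Checksum = ~0x511B & 0xFFFF = 0xAEE4.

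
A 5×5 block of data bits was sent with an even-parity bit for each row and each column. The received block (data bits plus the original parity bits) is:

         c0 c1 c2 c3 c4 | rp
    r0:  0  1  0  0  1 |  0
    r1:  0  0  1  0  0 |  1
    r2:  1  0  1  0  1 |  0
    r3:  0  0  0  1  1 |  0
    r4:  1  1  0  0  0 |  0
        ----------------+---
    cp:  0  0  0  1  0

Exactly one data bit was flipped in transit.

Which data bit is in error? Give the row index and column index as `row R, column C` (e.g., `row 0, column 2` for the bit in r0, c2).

row 2, column 4

Recompute each row's even parity and compare to rp:
  r0: data parity 0, sent rp 0 → ok
  r1: data parity 1, sent rp 1 → ok
  r2: data parity 1, sent rp 0 → mismatch
  r3: data parity 0, sent rp 0 → ok
  r4: data parity 0, sent rp 0 → ok
Recompute each column's even parity and compare to cp:
  c0: data parity 0, sent cp 0 → ok
  c1: data parity 0, sent cp 0 → ok
  c2: data parity 0, sent cp 0 → ok
  c3: data parity 1, sent cp 1 → ok
  c4: data parity 1, sent cp 0 → mismatch
Exactly one row (r2) and one column (c4) fail → the flipped bit is at their intersection.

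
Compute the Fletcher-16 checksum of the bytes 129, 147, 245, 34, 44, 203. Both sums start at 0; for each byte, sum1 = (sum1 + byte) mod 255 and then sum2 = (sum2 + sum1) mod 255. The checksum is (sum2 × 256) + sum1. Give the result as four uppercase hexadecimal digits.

4D25

Running sums (mod 255):
  after byte 0 (129): sum1=129, sum2=129
  after byte 1 (147): sum1=21, sum2=150
  after byte 2 (245): sum1=11, sum2=161
  after byte 3 (34): sum1=45, sum2=206
  after byte 4 (44): sum1=89, sum2=40
  after byte 5 (203): sum1=37, sum2=77
Checksum = sum2·256 + sum1 = 77·256 + 37 = 19749 = 0x4D25.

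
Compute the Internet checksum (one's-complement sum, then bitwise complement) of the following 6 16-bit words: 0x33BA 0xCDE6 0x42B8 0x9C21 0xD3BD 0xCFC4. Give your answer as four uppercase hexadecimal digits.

One's-complement addition (fold any carry out of bit 15 back into bit 0):
  0x33BA + 0xCDE6 = 0x101A0 → wrap carry → 0x01A1
  0x01A1 + 0x42B8 = 0x04459
  0x4459 + 0x9C21 = 0x0E07A
  0xE07A + 0xD3BD = 0x1B437 → wrap carry → 0xB438
  0xB438 + 0xCFC4 = 0x183FC → wrap carry → 0x83FD
One's-complement sum = 0x83FD.
Checksum = ~0x83FD & 0xFFFF = 0x7C02.

7C02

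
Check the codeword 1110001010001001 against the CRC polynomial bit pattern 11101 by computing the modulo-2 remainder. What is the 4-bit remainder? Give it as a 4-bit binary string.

0001

Modulo-2 division of 1110001010001001 by 11101:
  pos 0: 11100 XOR 11101 = 00001
  pos 4: 10101 XOR 11101 = 01000
  pos 5: 10000 XOR 11101 = 01101
  pos 6: 11010 XOR 11101 = 00111
  pos 8: 11101 XOR 11101 = 00000
Remainder = 0001 (nonzero — an error is detected).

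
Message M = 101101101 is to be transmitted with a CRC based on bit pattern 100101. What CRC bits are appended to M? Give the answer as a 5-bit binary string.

10110

Append 5 zeros: 10110110100000. Divide by 100101 (XOR where the leading bit is 1):
  pos 0: 101101 XOR 100101 = 001000
  pos 2: 100010 XOR 100101 = 000111
  pos 5: 111100 XOR 100101 = 011001
  pos 6: 110010 XOR 100101 = 010111
  pos 7: 101110 XOR 100101 = 001011
Remainder (last 5 bits) = 10110. This is the CRC / FCS.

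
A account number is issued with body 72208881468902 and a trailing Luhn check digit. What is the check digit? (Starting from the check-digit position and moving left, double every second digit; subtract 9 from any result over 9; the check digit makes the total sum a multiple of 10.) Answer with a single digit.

4

Partial digits right→left: 2 0 9 8 6 4 1 8 8 8 0 2 2 7
Double every second digit counting from the check-digit position (so the 1st, 3rd, 5th, ... of the partial from the right).
  doubled (with −9 where >9): 4 9 3 2 7 0 4 → sum 29
  kept as-is: 0 8 4 8 8 2 7 → sum 37
Total = 29 + 37 = 66.
Check digit = (10 − (66 mod 10)) mod 10 = 4.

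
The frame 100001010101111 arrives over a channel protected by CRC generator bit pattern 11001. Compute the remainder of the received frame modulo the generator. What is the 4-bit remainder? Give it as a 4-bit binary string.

Modulo-2 division of 100001010101111 by 11001:
  pos 0: 10000 XOR 11001 = 01001
  pos 1: 10011 XOR 11001 = 01010
  pos 2: 10100 XOR 11001 = 01101
  pos 3: 11011 XOR 11001 = 00010
  pos 6: 10010 XOR 11001 = 01011
  pos 7: 10111 XOR 11001 = 01110
  pos 8: 11101 XOR 11001 = 00100
  pos 10: 10011 XOR 11001 = 01010
Remainder = 1010 (nonzero — an error is detected).

1010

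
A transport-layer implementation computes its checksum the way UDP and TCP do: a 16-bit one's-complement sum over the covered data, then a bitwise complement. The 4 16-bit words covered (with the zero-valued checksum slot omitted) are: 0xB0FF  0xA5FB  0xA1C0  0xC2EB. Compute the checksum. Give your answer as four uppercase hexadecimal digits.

One's-complement addition (fold any carry out of bit 15 back into bit 0):
  0xB0FF + 0xA5FB = 0x156FA → wrap carry → 0x56FB
  0x56FB + 0xA1C0 = 0x0F8BB
  0xF8BB + 0xC2EB = 0x1BBA6 → wrap carry → 0xBBA7
One's-complement sum = 0xBBA7.
Checksum = ~0xBBA7 & 0xFFFF = 0x4458.

4458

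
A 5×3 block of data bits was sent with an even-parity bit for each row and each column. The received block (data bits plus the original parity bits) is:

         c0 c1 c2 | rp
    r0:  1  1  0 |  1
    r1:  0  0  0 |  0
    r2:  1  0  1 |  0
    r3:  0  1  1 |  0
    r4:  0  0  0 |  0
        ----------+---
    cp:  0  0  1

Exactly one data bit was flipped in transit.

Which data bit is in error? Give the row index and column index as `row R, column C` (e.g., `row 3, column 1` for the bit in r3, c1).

Recompute each row's even parity and compare to rp:
  r0: data parity 0, sent rp 1 → mismatch
  r1: data parity 0, sent rp 0 → ok
  r2: data parity 0, sent rp 0 → ok
  r3: data parity 0, sent rp 0 → ok
  r4: data parity 0, sent rp 0 → ok
Recompute each column's even parity and compare to cp:
  c0: data parity 0, sent cp 0 → ok
  c1: data parity 0, sent cp 0 → ok
  c2: data parity 0, sent cp 1 → mismatch
Exactly one row (r0) and one column (c2) fail → the flipped bit is at their intersection.

row 0, column 2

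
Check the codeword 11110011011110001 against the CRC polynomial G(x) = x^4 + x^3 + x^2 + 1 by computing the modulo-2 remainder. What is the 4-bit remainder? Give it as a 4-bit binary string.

0001

Modulo-2 division of 11110011011110001 by 11101:
  pos 0: 11110 XOR 11101 = 00011
  pos 3: 11011 XOR 11101 = 00110
  pos 5: 11001 XOR 11101 = 00100
  pos 7: 10011 XOR 11101 = 01110
  pos 8: 11101 XOR 11101 = 00000
Remainder = 0001 (nonzero — an error is detected).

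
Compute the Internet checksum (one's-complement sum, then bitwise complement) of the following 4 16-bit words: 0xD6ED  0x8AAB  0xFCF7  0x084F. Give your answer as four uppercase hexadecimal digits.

991F

One's-complement addition (fold any carry out of bit 15 back into bit 0):
  0xD6ED + 0x8AAB = 0x16198 → wrap carry → 0x6199
  0x6199 + 0xFCF7 = 0x15E90 → wrap carry → 0x5E91
  0x5E91 + 0x084F = 0x066E0
One's-complement sum = 0x66E0.
Checksum = ~0x66E0 & 0xFFFF = 0x991F.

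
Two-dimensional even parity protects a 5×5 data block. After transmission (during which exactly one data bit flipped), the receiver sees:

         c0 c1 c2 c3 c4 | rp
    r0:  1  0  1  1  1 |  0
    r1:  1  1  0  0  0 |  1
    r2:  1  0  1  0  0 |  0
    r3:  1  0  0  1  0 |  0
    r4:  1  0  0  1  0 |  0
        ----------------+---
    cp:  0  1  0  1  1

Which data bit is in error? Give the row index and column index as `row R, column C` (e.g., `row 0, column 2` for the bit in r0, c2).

row 1, column 0

Recompute each row's even parity and compare to rp:
  r0: data parity 0, sent rp 0 → ok
  r1: data parity 0, sent rp 1 → mismatch
  r2: data parity 0, sent rp 0 → ok
  r3: data parity 0, sent rp 0 → ok
  r4: data parity 0, sent rp 0 → ok
Recompute each column's even parity and compare to cp:
  c0: data parity 1, sent cp 0 → mismatch
  c1: data parity 1, sent cp 1 → ok
  c2: data parity 0, sent cp 0 → ok
  c3: data parity 1, sent cp 1 → ok
  c4: data parity 1, sent cp 1 → ok
Exactly one row (r1) and one column (c0) fail → the flipped bit is at their intersection.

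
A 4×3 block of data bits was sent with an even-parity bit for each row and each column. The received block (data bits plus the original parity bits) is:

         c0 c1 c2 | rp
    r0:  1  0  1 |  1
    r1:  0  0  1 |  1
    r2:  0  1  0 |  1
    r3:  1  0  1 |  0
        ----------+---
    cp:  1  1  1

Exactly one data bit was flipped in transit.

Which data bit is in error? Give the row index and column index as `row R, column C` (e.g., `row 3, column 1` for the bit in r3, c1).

row 0, column 0

Recompute each row's even parity and compare to rp:
  r0: data parity 0, sent rp 1 → mismatch
  r1: data parity 1, sent rp 1 → ok
  r2: data parity 1, sent rp 1 → ok
  r3: data parity 0, sent rp 0 → ok
Recompute each column's even parity and compare to cp:
  c0: data parity 0, sent cp 1 → mismatch
  c1: data parity 1, sent cp 1 → ok
  c2: data parity 1, sent cp 1 → ok
Exactly one row (r0) and one column (c0) fail → the flipped bit is at their intersection.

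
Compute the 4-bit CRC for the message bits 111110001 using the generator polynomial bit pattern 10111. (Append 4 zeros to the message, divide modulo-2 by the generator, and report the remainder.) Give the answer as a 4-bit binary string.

Append 4 zeros: 1111100010000. Divide by 10111 (XOR where the leading bit is 1):
  pos 0: 11111 XOR 10111 = 01000
  pos 1: 10000 XOR 10111 = 00111
  pos 3: 11100 XOR 10111 = 01011
  pos 4: 10111 XOR 10111 = 00000
Remainder (last 4 bits) = 0000. This is the CRC / FCS.

0000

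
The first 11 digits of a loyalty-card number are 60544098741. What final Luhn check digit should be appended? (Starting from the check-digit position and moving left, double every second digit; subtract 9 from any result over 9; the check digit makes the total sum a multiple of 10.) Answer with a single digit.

6

Partial digits right→left: 1 4 7 8 9 0 4 4 5 0 6
Double every second digit counting from the check-digit position (so the 1st, 3rd, 5th, ... of the partial from the right).
  doubled (with −9 where >9): 2 5 9 8 1 3 → sum 28
  kept as-is: 4 8 0 4 0 → sum 16
Total = 28 + 16 = 44.
Check digit = (10 − (44 mod 10)) mod 10 = 6.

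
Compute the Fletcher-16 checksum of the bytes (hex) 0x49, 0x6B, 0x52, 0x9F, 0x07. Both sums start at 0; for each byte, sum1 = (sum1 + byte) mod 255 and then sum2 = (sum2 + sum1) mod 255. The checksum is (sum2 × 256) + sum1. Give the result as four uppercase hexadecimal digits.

Running sums (mod 255):
  after byte 0 (0x49): sum1=73, sum2=73
  after byte 1 (0x6B): sum1=180, sum2=253
  after byte 2 (0x52): sum1=7, sum2=5
  after byte 3 (0x9F): sum1=166, sum2=171
  after byte 4 (0x07): sum1=173, sum2=89
Checksum = sum2·256 + sum1 = 89·256 + 173 = 22957 = 0x59AD.

59AD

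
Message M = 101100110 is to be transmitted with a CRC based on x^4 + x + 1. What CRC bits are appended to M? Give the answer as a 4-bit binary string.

1000

Append 4 zeros: 1011001100000. Divide by 10011 (XOR where the leading bit is 1):
  pos 0: 10110 XOR 10011 = 00101
  pos 2: 10101 XOR 10011 = 00110
  pos 4: 11010 XOR 10011 = 01001
  pos 5: 10010 XOR 10011 = 00001
Remainder (last 4 bits) = 1000. This is the CRC / FCS.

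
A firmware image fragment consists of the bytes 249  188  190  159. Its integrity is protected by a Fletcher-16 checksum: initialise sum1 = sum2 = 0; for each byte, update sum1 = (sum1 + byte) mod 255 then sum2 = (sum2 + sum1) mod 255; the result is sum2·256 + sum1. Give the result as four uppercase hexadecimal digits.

3B15

Running sums (mod 255):
  after byte 0 (249): sum1=249, sum2=249
  after byte 1 (188): sum1=182, sum2=176
  after byte 2 (190): sum1=117, sum2=38
  after byte 3 (159): sum1=21, sum2=59
Checksum = sum2·256 + sum1 = 59·256 + 21 = 15125 = 0x3B15.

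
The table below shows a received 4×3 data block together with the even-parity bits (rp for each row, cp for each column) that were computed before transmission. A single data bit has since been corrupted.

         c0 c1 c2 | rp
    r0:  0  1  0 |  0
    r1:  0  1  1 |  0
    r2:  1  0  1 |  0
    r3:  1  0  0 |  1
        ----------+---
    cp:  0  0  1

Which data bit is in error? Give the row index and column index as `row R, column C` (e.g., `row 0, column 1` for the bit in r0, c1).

Recompute each row's even parity and compare to rp:
  r0: data parity 1, sent rp 0 → mismatch
  r1: data parity 0, sent rp 0 → ok
  r2: data parity 0, sent rp 0 → ok
  r3: data parity 1, sent rp 1 → ok
Recompute each column's even parity and compare to cp:
  c0: data parity 0, sent cp 0 → ok
  c1: data parity 0, sent cp 0 → ok
  c2: data parity 0, sent cp 1 → mismatch
Exactly one row (r0) and one column (c2) fail → the flipped bit is at their intersection.

row 0, column 2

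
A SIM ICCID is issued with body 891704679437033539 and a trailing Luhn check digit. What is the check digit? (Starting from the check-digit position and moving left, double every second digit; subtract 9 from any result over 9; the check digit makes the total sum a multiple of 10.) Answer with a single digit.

1

Partial digits right→left: 9 3 5 3 3 0 7 3 4 9 7 6 4 0 7 1 9 8
Double every second digit counting from the check-digit position (so the 1st, 3rd, 5th, ... of the partial from the right).
  doubled (with −9 where >9): 9 1 6 5 8 5 8 5 9 → sum 56
  kept as-is: 3 3 0 3 9 6 0 1 8 → sum 33
Total = 56 + 33 = 89.
Check digit = (10 − (89 mod 10)) mod 10 = 1.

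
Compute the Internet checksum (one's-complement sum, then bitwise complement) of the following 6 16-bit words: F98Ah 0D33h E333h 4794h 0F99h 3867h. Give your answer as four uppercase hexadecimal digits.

8679

One's-complement addition (fold any carry out of bit 15 back into bit 0):
  0xF98A + 0x0D33 = 0x106BD → wrap carry → 0x06BE
  0x06BE + 0xE333 = 0x0E9F1
  0xE9F1 + 0x4794 = 0x13185 → wrap carry → 0x3186
  0x3186 + 0x0F99 = 0x0411F
  0x411F + 0x3867 = 0x07986
One's-complement sum = 0x7986.
Checksum = ~0x7986 & 0xFFFF = 0x8679.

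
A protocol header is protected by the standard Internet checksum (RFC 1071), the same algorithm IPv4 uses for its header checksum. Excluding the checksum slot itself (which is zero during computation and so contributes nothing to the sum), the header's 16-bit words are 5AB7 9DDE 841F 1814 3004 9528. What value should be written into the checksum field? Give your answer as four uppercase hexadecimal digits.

A609

One's-complement addition (fold any carry out of bit 15 back into bit 0):
  0x5AB7 + 0x9DDE = 0x0F895
  0xF895 + 0x841F = 0x17CB4 → wrap carry → 0x7CB5
  0x7CB5 + 0x1814 = 0x094C9
  0x94C9 + 0x3004 = 0x0C4CD
  0xC4CD + 0x9528 = 0x159F5 → wrap carry → 0x59F6
One's-complement sum = 0x59F6.
Checksum = ~0x59F6 & 0xFFFF = 0xA609.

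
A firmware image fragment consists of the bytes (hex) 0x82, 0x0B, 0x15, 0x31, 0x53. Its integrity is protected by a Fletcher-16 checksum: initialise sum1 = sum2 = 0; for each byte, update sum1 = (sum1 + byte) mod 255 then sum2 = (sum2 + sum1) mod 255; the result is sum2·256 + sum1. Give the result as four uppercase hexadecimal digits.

Running sums (mod 255):
  after byte 0 (0x82): sum1=130, sum2=130
  after byte 1 (0x0B): sum1=141, sum2=16
  after byte 2 (0x15): sum1=162, sum2=178
  after byte 3 (0x31): sum1=211, sum2=134
  after byte 4 (0x53): sum1=39, sum2=173
Checksum = sum2·256 + sum1 = 173·256 + 39 = 44327 = 0xAD27.

AD27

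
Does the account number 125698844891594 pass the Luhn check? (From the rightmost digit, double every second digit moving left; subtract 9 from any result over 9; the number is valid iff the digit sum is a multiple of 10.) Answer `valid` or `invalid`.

From the right, keep odd positions and double even positions (subtract 9 from any doubled value over 9):
  doubled (positions 2,4,...): 9 2 7 8 7 3 4 → sum 40
  kept (positions 1,3,...): 4 5 9 4 8 9 5 1 → sum 45
Total = 85.
85 mod 10 = 5, so the number is invalid.

invalid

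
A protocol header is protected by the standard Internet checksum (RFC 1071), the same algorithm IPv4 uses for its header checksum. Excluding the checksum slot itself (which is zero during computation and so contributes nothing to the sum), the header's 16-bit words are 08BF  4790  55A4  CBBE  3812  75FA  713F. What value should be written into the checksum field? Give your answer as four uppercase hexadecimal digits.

6F01

One's-complement addition (fold any carry out of bit 15 back into bit 0):
  0x08BF + 0x4790 = 0x0504F
  0x504F + 0x55A4 = 0x0A5F3
  0xA5F3 + 0xCBBE = 0x171B1 → wrap carry → 0x71B2
  0x71B2 + 0x3812 = 0x0A9C4
  0xA9C4 + 0x75FA = 0x11FBE → wrap carry → 0x1FBF
  0x1FBF + 0x713F = 0x090FE
One's-complement sum = 0x90FE.
Checksum = ~0x90FE & 0xFFFF = 0x6F01.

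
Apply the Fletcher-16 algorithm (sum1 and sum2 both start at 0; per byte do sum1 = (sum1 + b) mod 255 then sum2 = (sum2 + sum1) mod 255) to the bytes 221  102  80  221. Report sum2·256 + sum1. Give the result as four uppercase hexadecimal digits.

2972

Running sums (mod 255):
  after byte 0 (221): sum1=221, sum2=221
  after byte 1 (102): sum1=68, sum2=34
  after byte 2 (80): sum1=148, sum2=182
  after byte 3 (221): sum1=114, sum2=41
Checksum = sum2·256 + sum1 = 41·256 + 114 = 10610 = 0x2972.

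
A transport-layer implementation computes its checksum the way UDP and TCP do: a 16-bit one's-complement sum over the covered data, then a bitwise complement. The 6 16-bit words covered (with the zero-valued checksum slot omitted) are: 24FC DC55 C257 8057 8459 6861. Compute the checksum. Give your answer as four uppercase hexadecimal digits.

One's-complement addition (fold any carry out of bit 15 back into bit 0):
  0x24FC + 0xDC55 = 0x10151 → wrap carry → 0x0152
  0x0152 + 0xC257 = 0x0C3A9
  0xC3A9 + 0x8057 = 0x14400 → wrap carry → 0x4401
  0x4401 + 0x8459 = 0x0C85A
  0xC85A + 0x6861 = 0x130BB → wrap carry → 0x30BC
One's-complement sum = 0x30BC.
Checksum = ~0x30BC & 0xFFFF = 0xCF43.

CF43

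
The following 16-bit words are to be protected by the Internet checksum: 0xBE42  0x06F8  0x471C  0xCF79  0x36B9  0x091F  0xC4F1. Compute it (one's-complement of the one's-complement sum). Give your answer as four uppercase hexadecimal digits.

One's-complement addition (fold any carry out of bit 15 back into bit 0):
  0xBE42 + 0x06F8 = 0x0C53A
  0xC53A + 0x471C = 0x10C56 → wrap carry → 0x0C57
  0x0C57 + 0xCF79 = 0x0DBD0
  0xDBD0 + 0x36B9 = 0x11289 → wrap carry → 0x128A
  0x128A + 0x091F = 0x01BA9
  0x1BA9 + 0xC4F1 = 0x0E09A
One's-complement sum = 0xE09A.
Checksum = ~0xE09A & 0xFFFF = 0x1F65.

1F65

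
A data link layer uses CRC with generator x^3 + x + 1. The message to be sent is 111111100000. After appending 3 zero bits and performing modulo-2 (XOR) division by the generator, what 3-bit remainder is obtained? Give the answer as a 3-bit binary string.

Append 3 zeros: 111111100000000. Divide by 1011 (XOR where the leading bit is 1):
  pos 0: 1111 XOR 1011 = 0100
  pos 1: 1001 XOR 1011 = 0010
  pos 3: 1011 XOR 1011 = 0000
Remainder (last 3 bits) = 000. This is the CRC / FCS.

000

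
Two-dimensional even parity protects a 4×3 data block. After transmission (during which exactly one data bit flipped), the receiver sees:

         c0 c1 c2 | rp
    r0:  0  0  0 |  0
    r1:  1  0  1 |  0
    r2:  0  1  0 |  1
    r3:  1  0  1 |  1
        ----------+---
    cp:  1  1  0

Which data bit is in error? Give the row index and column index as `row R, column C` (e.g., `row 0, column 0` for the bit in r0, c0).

row 3, column 0

Recompute each row's even parity and compare to rp:
  r0: data parity 0, sent rp 0 → ok
  r1: data parity 0, sent rp 0 → ok
  r2: data parity 1, sent rp 1 → ok
  r3: data parity 0, sent rp 1 → mismatch
Recompute each column's even parity and compare to cp:
  c0: data parity 0, sent cp 1 → mismatch
  c1: data parity 1, sent cp 1 → ok
  c2: data parity 0, sent cp 0 → ok
Exactly one row (r3) and one column (c0) fail → the flipped bit is at their intersection.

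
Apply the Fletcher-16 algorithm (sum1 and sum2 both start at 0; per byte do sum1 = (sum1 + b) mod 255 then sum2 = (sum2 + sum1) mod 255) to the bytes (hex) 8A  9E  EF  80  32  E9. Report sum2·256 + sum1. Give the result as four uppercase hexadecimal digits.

Running sums (mod 255):
  after byte 0 (8A): sum1=138, sum2=138
  after byte 1 (9E): sum1=41, sum2=179
  after byte 2 (EF): sum1=25, sum2=204
  after byte 3 (80): sum1=153, sum2=102
  after byte 4 (32): sum1=203, sum2=50
  after byte 5 (E9): sum1=181, sum2=231
Checksum = sum2·256 + sum1 = 231·256 + 181 = 59317 = 0xE7B5.

E7B5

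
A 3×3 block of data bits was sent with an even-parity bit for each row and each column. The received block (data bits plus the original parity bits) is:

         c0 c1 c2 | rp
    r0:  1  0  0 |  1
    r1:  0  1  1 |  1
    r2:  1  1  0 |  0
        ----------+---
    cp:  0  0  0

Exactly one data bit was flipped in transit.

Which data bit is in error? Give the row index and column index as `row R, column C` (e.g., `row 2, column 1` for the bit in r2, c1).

Recompute each row's even parity and compare to rp:
  r0: data parity 1, sent rp 1 → ok
  r1: data parity 0, sent rp 1 → mismatch
  r2: data parity 0, sent rp 0 → ok
Recompute each column's even parity and compare to cp:
  c0: data parity 0, sent cp 0 → ok
  c1: data parity 0, sent cp 0 → ok
  c2: data parity 1, sent cp 0 → mismatch
Exactly one row (r1) and one column (c2) fail → the flipped bit is at their intersection.

row 1, column 2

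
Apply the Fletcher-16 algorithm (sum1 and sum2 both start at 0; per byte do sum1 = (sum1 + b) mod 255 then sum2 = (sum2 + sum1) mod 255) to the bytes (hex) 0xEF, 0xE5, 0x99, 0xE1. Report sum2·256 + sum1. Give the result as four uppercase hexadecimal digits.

8651

Running sums (mod 255):
  after byte 0 (0xEF): sum1=239, sum2=239
  after byte 1 (0xE5): sum1=213, sum2=197
  after byte 2 (0x99): sum1=111, sum2=53
  after byte 3 (0xE1): sum1=81, sum2=134
Checksum = sum2·256 + sum1 = 134·256 + 81 = 34385 = 0x8651.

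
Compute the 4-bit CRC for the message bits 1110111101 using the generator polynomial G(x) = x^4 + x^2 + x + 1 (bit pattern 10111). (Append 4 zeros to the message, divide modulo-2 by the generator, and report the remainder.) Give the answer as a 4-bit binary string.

Append 4 zeros: 11101111010000. Divide by 10111 (XOR where the leading bit is 1):
  pos 0: 11101 XOR 10111 = 01010
  pos 1: 10101 XOR 10111 = 00010
  pos 4: 10110 XOR 10111 = 00001
  pos 8: 11000 XOR 10111 = 01111
  pos 9: 11110 XOR 10111 = 01001
Remainder (last 4 bits) = 1001. This is the CRC / FCS.

1001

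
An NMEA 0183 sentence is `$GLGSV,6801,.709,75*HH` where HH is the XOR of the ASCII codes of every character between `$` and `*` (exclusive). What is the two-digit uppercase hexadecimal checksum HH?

XOR the ASCII codes of the payload characters:
  'G' = 0x47 → acc = 0x47
  'L' = 0x4C → acc = 0x0B
  'G' = 0x47 → acc = 0x4C
  'S' = 0x53 → acc = 0x1F
  'V' = 0x56 → acc = 0x49
  ',' = 0x2C → acc = 0x65
  '6' = 0x36 → acc = 0x53
  '8' = 0x38 → acc = 0x6B
  '0' = 0x30 → acc = 0x5B
  '1' = 0x31 → acc = 0x6A
  ',' = 0x2C → acc = 0x46
  '.' = 0x2E → acc = 0x68
  '7' = 0x37 → acc = 0x5F
  '0' = 0x30 → acc = 0x6F
  '9' = 0x39 → acc = 0x56
  ',' = 0x2C → acc = 0x7A
  '7' = 0x37 → acc = 0x4D
  '5' = 0x35 → acc = 0x78
Checksum = 0x78.

78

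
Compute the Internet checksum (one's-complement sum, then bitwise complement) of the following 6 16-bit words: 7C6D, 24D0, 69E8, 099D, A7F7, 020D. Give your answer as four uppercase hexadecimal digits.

One's-complement addition (fold any carry out of bit 15 back into bit 0):
  0x7C6D + 0x24D0 = 0x0A13D
  0xA13D + 0x69E8 = 0x10B25 → wrap carry → 0x0B26
  0x0B26 + 0x099D = 0x014C3
  0x14C3 + 0xA7F7 = 0x0BCBA
  0xBCBA + 0x020D = 0x0BEC7
One's-complement sum = 0xBEC7.
Checksum = ~0xBEC7 & 0xFFFF = 0x4138.

4138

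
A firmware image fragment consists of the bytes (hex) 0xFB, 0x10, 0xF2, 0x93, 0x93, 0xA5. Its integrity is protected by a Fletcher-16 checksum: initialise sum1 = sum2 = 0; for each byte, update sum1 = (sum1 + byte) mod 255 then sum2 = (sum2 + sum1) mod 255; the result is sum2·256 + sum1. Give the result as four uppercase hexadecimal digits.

8BCB

Running sums (mod 255):
  after byte 0 (0xFB): sum1=251, sum2=251
  after byte 1 (0x10): sum1=12, sum2=8
  after byte 2 (0xF2): sum1=254, sum2=7
  after byte 3 (0x93): sum1=146, sum2=153
  after byte 4 (0x93): sum1=38, sum2=191
  after byte 5 (0xA5): sum1=203, sum2=139
Checksum = sum2·256 + sum1 = 139·256 + 203 = 35787 = 0x8BCB.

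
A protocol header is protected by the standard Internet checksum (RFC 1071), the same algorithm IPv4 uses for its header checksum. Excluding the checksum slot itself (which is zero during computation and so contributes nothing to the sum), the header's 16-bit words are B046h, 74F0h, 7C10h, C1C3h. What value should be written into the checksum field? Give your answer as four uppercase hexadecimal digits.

9CF4

One's-complement addition (fold any carry out of bit 15 back into bit 0):
  0xB046 + 0x74F0 = 0x12536 → wrap carry → 0x2537
  0x2537 + 0x7C10 = 0x0A147
  0xA147 + 0xC1C3 = 0x1630A → wrap carry → 0x630B
One's-complement sum = 0x630B.
Checksum = ~0x630B & 0xFFFF = 0x9CF4.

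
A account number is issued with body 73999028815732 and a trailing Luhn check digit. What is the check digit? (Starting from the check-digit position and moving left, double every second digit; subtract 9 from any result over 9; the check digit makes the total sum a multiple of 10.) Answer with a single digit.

Partial digits right→left: 2 3 7 5 1 8 8 2 0 9 9 9 3 7
Double every second digit counting from the check-digit position (so the 1st, 3rd, 5th, ... of the partial from the right).
  doubled (with −9 where >9): 4 5 2 7 0 9 6 → sum 33
  kept as-is: 3 5 8 2 9 9 7 → sum 43
Total = 33 + 43 = 76.
Check digit = (10 − (76 mod 10)) mod 10 = 4.

4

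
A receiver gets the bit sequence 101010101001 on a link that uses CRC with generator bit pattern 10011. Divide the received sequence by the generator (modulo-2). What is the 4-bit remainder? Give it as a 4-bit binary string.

Modulo-2 division of 101010101001 by 10011:
  pos 0: 10101 XOR 10011 = 00110
  pos 2: 11001 XOR 10011 = 01010
  pos 3: 10100 XOR 10011 = 00111
  pos 5: 11110 XOR 10011 = 01101
  pos 6: 11010 XOR 10011 = 01001
  pos 7: 10011 XOR 10011 = 00000
Remainder = 0000 (zero — the frame passes the CRC check).

0000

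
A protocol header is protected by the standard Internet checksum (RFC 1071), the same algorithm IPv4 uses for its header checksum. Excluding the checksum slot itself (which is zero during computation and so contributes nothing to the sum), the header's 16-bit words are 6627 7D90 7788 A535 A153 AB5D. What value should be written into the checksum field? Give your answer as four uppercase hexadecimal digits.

One's-complement addition (fold any carry out of bit 15 back into bit 0):
  0x6627 + 0x7D90 = 0x0E3B7
  0xE3B7 + 0x7788 = 0x15B3F → wrap carry → 0x5B40
  0x5B40 + 0xA535 = 0x10075 → wrap carry → 0x0076
  0x0076 + 0xA153 = 0x0A1C9
  0xA1C9 + 0xAB5D = 0x14D26 → wrap carry → 0x4D27
One's-complement sum = 0x4D27.
Checksum = ~0x4D27 & 0xFFFF = 0xB2D8.

B2D8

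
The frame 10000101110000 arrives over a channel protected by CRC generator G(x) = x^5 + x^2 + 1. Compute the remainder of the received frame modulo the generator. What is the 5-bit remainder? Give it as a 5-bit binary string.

Modulo-2 division of 10000101110000 by 100101:
  pos 0: 100001 XOR 100101 = 000100
  pos 3: 100011 XOR 100101 = 000110
  pos 6: 110100 XOR 100101 = 010001
  pos 7: 100010 XOR 100101 = 000111
Remainder = 01110 (nonzero — an error is detected).

01110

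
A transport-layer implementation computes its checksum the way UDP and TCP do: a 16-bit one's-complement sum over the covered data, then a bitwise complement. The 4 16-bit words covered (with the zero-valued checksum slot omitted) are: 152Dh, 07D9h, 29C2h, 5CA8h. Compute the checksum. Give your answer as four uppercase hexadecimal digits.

5C8F

One's-complement addition (fold any carry out of bit 15 back into bit 0):
  0x152D + 0x07D9 = 0x01D06
  0x1D06 + 0x29C2 = 0x046C8
  0x46C8 + 0x5CA8 = 0x0A370
One's-complement sum = 0xA370.
Checksum = ~0xA370 & 0xFFFF = 0x5C8F.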